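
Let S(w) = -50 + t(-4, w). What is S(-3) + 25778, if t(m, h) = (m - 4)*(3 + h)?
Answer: 25728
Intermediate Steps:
t(m, h) = (-4 + m)*(3 + h)
S(w) = -74 - 8*w (S(w) = -50 + (-12 - 4*w + 3*(-4) + w*(-4)) = -50 + (-12 - 4*w - 12 - 4*w) = -50 + (-24 - 8*w) = -74 - 8*w)
S(-3) + 25778 = (-74 - 8*(-3)) + 25778 = (-74 + 24) + 25778 = -50 + 25778 = 25728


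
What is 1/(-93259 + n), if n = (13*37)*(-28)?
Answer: -1/106727 ≈ -9.3697e-6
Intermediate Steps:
n = -13468 (n = 481*(-28) = -13468)
1/(-93259 + n) = 1/(-93259 - 13468) = 1/(-106727) = -1/106727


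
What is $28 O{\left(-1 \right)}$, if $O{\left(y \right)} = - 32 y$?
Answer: $896$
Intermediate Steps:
$28 O{\left(-1 \right)} = 28 \left(\left(-32\right) \left(-1\right)\right) = 28 \cdot 32 = 896$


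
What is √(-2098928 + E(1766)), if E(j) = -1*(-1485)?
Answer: I*√2097443 ≈ 1448.3*I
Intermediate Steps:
E(j) = 1485
√(-2098928 + E(1766)) = √(-2098928 + 1485) = √(-2097443) = I*√2097443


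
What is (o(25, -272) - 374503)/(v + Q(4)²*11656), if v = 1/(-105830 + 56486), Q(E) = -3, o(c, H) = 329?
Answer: -18463241856/5176382975 ≈ -3.5668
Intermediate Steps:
v = -1/49344 (v = 1/(-49344) = -1/49344 ≈ -2.0266e-5)
(o(25, -272) - 374503)/(v + Q(4)²*11656) = (329 - 374503)/(-1/49344 + (-3)²*11656) = -374174/(-1/49344 + 9*11656) = -374174/(-1/49344 + 104904) = -374174/5176382975/49344 = -374174*49344/5176382975 = -18463241856/5176382975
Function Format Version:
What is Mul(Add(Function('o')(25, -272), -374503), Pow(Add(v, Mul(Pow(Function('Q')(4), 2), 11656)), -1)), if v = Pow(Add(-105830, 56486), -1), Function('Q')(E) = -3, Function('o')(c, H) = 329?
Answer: Rational(-18463241856, 5176382975) ≈ -3.5668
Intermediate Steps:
v = Rational(-1, 49344) (v = Pow(-49344, -1) = Rational(-1, 49344) ≈ -2.0266e-5)
Mul(Add(Function('o')(25, -272), -374503), Pow(Add(v, Mul(Pow(Function('Q')(4), 2), 11656)), -1)) = Mul(Add(329, -374503), Pow(Add(Rational(-1, 49344), Mul(Pow(-3, 2), 11656)), -1)) = Mul(-374174, Pow(Add(Rational(-1, 49344), Mul(9, 11656)), -1)) = Mul(-374174, Pow(Add(Rational(-1, 49344), 104904), -1)) = Mul(-374174, Pow(Rational(5176382975, 49344), -1)) = Mul(-374174, Rational(49344, 5176382975)) = Rational(-18463241856, 5176382975)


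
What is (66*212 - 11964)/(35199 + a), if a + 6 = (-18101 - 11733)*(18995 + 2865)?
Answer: -2028/652136047 ≈ -3.1098e-6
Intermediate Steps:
a = -652171246 (a = -6 + (-18101 - 11733)*(18995 + 2865) = -6 - 29834*21860 = -6 - 652171240 = -652171246)
(66*212 - 11964)/(35199 + a) = (66*212 - 11964)/(35199 - 652171246) = (13992 - 11964)/(-652136047) = 2028*(-1/652136047) = -2028/652136047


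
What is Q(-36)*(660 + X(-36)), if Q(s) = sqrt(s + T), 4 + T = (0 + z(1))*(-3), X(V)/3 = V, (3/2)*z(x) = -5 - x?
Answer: 1104*I*sqrt(7) ≈ 2920.9*I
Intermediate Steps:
z(x) = -10/3 - 2*x/3 (z(x) = 2*(-5 - x)/3 = -10/3 - 2*x/3)
X(V) = 3*V
T = 8 (T = -4 + (0 + (-10/3 - 2/3*1))*(-3) = -4 + (0 + (-10/3 - 2/3))*(-3) = -4 + (0 - 4)*(-3) = -4 - 4*(-3) = -4 + 12 = 8)
Q(s) = sqrt(8 + s) (Q(s) = sqrt(s + 8) = sqrt(8 + s))
Q(-36)*(660 + X(-36)) = sqrt(8 - 36)*(660 + 3*(-36)) = sqrt(-28)*(660 - 108) = (2*I*sqrt(7))*552 = 1104*I*sqrt(7)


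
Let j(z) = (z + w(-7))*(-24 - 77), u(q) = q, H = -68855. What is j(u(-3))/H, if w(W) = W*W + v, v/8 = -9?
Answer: -2626/68855 ≈ -0.038138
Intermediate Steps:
v = -72 (v = 8*(-9) = -72)
w(W) = -72 + W² (w(W) = W*W - 72 = W² - 72 = -72 + W²)
j(z) = 2323 - 101*z (j(z) = (z + (-72 + (-7)²))*(-24 - 77) = (z + (-72 + 49))*(-101) = (z - 23)*(-101) = (-23 + z)*(-101) = 2323 - 101*z)
j(u(-3))/H = (2323 - 101*(-3))/(-68855) = (2323 + 303)*(-1/68855) = 2626*(-1/68855) = -2626/68855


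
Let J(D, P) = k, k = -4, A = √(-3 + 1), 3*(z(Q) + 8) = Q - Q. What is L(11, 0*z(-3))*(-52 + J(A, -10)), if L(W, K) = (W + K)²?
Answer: -6776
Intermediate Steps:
z(Q) = -8 (z(Q) = -8 + (Q - Q)/3 = -8 + (⅓)*0 = -8 + 0 = -8)
A = I*√2 (A = √(-2) = I*√2 ≈ 1.4142*I)
J(D, P) = -4
L(W, K) = (K + W)²
L(11, 0*z(-3))*(-52 + J(A, -10)) = (0*(-8) + 11)²*(-52 - 4) = (0 + 11)²*(-56) = 11²*(-56) = 121*(-56) = -6776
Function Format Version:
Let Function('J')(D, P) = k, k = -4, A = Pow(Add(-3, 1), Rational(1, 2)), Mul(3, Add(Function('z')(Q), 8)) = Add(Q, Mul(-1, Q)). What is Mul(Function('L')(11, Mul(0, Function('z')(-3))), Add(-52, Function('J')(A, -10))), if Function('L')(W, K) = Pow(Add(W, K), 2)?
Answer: -6776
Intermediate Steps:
Function('z')(Q) = -8 (Function('z')(Q) = Add(-8, Mul(Rational(1, 3), Add(Q, Mul(-1, Q)))) = Add(-8, Mul(Rational(1, 3), 0)) = Add(-8, 0) = -8)
A = Mul(I, Pow(2, Rational(1, 2))) (A = Pow(-2, Rational(1, 2)) = Mul(I, Pow(2, Rational(1, 2))) ≈ Mul(1.4142, I))
Function('J')(D, P) = -4
Function('L')(W, K) = Pow(Add(K, W), 2)
Mul(Function('L')(11, Mul(0, Function('z')(-3))), Add(-52, Function('J')(A, -10))) = Mul(Pow(Add(Mul(0, -8), 11), 2), Add(-52, -4)) = Mul(Pow(Add(0, 11), 2), -56) = Mul(Pow(11, 2), -56) = Mul(121, -56) = -6776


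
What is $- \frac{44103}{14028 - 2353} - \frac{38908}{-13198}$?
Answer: $- \frac{63910247}{77043325} \approx -0.82954$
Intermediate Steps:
$- \frac{44103}{14028 - 2353} - \frac{38908}{-13198} = - \frac{44103}{14028 - 2353} - - \frac{19454}{6599} = - \frac{44103}{11675} + \frac{19454}{6599} = - \frac{63910247}{77043325}$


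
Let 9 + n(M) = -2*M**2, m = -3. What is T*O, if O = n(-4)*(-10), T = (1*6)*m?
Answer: -7380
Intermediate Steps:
n(M) = -9 - 2*M**2
T = -18 (T = (1*6)*(-3) = 6*(-3) = -18)
O = 410 (O = (-9 - 2*(-4)**2)*(-10) = (-9 - 2*16)*(-10) = (-9 - 32)*(-10) = -41*(-10) = 410)
T*O = -18*410 = -7380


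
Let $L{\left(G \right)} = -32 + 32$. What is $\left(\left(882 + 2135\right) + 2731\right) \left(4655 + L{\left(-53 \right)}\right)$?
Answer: $26756940$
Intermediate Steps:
$L{\left(G \right)} = 0$
$\left(\left(882 + 2135\right) + 2731\right) \left(4655 + L{\left(-53 \right)}\right) = \left(\left(882 + 2135\right) + 2731\right) \left(4655 + 0\right) = \left(3017 + 2731\right) 4655 = 5748 \cdot 4655 = 26756940$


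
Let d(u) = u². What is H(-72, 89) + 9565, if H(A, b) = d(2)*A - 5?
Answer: 9272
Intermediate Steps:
H(A, b) = -5 + 4*A (H(A, b) = 2²*A - 5 = 4*A - 5 = -5 + 4*A)
H(-72, 89) + 9565 = (-5 + 4*(-72)) + 9565 = (-5 - 288) + 9565 = -293 + 9565 = 9272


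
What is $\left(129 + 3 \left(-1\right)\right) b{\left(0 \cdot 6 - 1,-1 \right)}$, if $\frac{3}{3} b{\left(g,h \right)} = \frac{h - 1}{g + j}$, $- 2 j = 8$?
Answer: $\frac{252}{5} \approx 50.4$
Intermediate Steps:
$j = -4$ ($j = \left(- \frac{1}{2}\right) 8 = -4$)
$b{\left(g,h \right)} = \frac{-1 + h}{-4 + g}$ ($b{\left(g,h \right)} = \frac{h - 1}{g - 4} = \frac{-1 + h}{-4 + g}$)
$\left(129 + 3 \left(-1\right)\right) b{\left(0 \cdot 6 - 1,-1 \right)} = \left(129 + 3 \left(-1\right)\right) \frac{-1 - 1}{-4 + \left(0 \cdot 6 - 1\right)} = \left(129 - 3\right) \frac{1}{-4 + \left(0 - 1\right)} \left(-2\right) = 126 \frac{1}{-4 - 1} \left(-2\right) = 126 \frac{1}{-5} \left(-2\right) = 126 \left(\left(- \frac{1}{5}\right) \left(-2\right)\right) = 126 \cdot \frac{2}{5} = \frac{252}{5}$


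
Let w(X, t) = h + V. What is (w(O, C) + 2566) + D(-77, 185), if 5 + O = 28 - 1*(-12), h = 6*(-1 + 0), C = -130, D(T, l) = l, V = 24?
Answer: 2769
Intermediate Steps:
h = -6 (h = 6*(-1) = -6)
O = 35 (O = -5 + (28 - 1*(-12)) = -5 + (28 + 12) = -5 + 40 = 35)
w(X, t) = 18 (w(X, t) = -6 + 24 = 18)
(w(O, C) + 2566) + D(-77, 185) = (18 + 2566) + 185 = 2584 + 185 = 2769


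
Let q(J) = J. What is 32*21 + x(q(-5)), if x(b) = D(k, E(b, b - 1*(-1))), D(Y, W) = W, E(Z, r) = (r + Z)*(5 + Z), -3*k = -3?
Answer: 672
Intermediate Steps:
k = 1 (k = -⅓*(-3) = 1)
E(Z, r) = (5 + Z)*(Z + r) (E(Z, r) = (Z + r)*(5 + Z) = (5 + Z)*(Z + r))
x(b) = 5 + b² + 10*b + b*(1 + b) (x(b) = b² + 5*b + 5*(b - 1*(-1)) + b*(b - 1*(-1)) = b² + 5*b + 5*(b + 1) + b*(b + 1) = b² + 5*b + 5*(1 + b) + b*(1 + b) = b² + 5*b + (5 + 5*b) + b*(1 + b) = 5 + b² + 10*b + b*(1 + b))
32*21 + x(q(-5)) = 32*21 + (5 + 2*(-5)² + 11*(-5)) = 672 + (5 + 2*25 - 55) = 672 + (5 + 50 - 55) = 672 + 0 = 672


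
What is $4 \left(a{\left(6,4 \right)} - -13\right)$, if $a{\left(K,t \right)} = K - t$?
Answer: $60$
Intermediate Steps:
$4 \left(a{\left(6,4 \right)} - -13\right) = 4 \left(\left(6 - 4\right) - -13\right) = 4 \left(\left(6 - 4\right) + 13\right) = 4 \left(2 + 13\right) = 4 \cdot 15 = 60$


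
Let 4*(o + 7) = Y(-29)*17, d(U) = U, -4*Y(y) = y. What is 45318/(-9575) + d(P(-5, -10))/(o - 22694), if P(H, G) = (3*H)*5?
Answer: -16426390914/3473072725 ≈ -4.7296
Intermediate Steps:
Y(y) = -y/4
P(H, G) = 15*H
o = 381/16 (o = -7 + (-¼*(-29)*17)/4 = -7 + ((29/4)*17)/4 = -7 + (¼)*(493/4) = -7 + 493/16 = 381/16 ≈ 23.813)
45318/(-9575) + d(P(-5, -10))/(o - 22694) = 45318/(-9575) + (15*(-5))/(381/16 - 22694) = 45318*(-1/9575) - 75/(-362723/16) = -45318/9575 - 75*(-16/362723) = -45318/9575 + 1200/362723 = -16426390914/3473072725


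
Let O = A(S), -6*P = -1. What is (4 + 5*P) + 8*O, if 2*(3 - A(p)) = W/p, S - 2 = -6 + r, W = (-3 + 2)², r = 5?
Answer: 149/6 ≈ 24.833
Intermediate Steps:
P = ⅙ (P = -⅙*(-1) = ⅙ ≈ 0.16667)
W = 1 (W = (-1)² = 1)
S = 1 (S = 2 + (-6 + 5) = 2 - 1 = 1)
A(p) = 3 - 1/(2*p)
O = 5/2 (O = 3 - ½/1 = 3 - ½*1 = 3 - ½ = 5/2 ≈ 2.5000)
(4 + 5*P) + 8*O = (4 + 5*(⅙)) + 8*(5/2) = (4 + ⅚) + 20 = 29/6 + 20 = 149/6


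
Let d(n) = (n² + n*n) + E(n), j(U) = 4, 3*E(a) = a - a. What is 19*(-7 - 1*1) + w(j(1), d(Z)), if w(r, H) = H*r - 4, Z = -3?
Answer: -84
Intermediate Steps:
E(a) = 0 (E(a) = (a - a)/3 = (⅓)*0 = 0)
d(n) = 2*n² (d(n) = (n² + n*n) + 0 = (n² + n²) + 0 = 2*n² + 0 = 2*n²)
w(r, H) = -4 + H*r
19*(-7 - 1*1) + w(j(1), d(Z)) = 19*(-7 - 1*1) + (-4 + (2*(-3)²)*4) = 19*(-7 - 1) + (-4 + (2*9)*4) = 19*(-8) + (-4 + 18*4) = -152 + (-4 + 72) = -152 + 68 = -84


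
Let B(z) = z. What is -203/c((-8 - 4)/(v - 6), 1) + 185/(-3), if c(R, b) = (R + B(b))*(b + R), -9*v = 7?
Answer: -7549874/85683 ≈ -88.114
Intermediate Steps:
v = -7/9 (v = -⅑*7 = -7/9 ≈ -0.77778)
c(R, b) = (R + b)² (c(R, b) = (R + b)*(b + R) = (R + b)*(R + b) = (R + b)²)
-203/c((-8 - 4)/(v - 6), 1) + 185/(-3) = -203/(((-8 - 4)/(-7/9 - 6))² + 1² + 2*((-8 - 4)/(-7/9 - 6))*1) + 185/(-3) = -203/((-12/(-61/9))² + 1 + 2*(-12/(-61/9))*1) + 185*(-⅓) = -203/((-12*(-9/61))² + 1 + 2*(-12*(-9/61))*1) - 185/3 = -203/((108/61)² + 1 + 2*(108/61)*1) - 185/3 = -203/(11664/3721 + 1 + 216/61) - 185/3 = -203/28561/3721 - 185/3 = -203*3721/28561 - 185/3 = -755363/28561 - 185/3 = -7549874/85683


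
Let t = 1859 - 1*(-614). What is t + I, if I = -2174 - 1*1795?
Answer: -1496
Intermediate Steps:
t = 2473 (t = 1859 + 614 = 2473)
I = -3969 (I = -2174 - 1795 = -3969)
t + I = 2473 - 3969 = -1496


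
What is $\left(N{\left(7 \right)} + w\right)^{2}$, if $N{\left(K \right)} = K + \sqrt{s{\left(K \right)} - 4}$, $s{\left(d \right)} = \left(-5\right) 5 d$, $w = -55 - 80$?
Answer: $\left(128 - i \sqrt{179}\right)^{2} \approx 16205.0 - 3425.0 i$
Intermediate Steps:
$w = -135$ ($w = -55 - 80 = -135$)
$s{\left(d \right)} = - 25 d$
$N{\left(K \right)} = K + \sqrt{-4 - 25 K}$ ($N{\left(K \right)} = K + \sqrt{- 25 K - 4} = K + \sqrt{-4 - 25 K}$)
$\left(N{\left(7 \right)} + w\right)^{2} = \left(\left(7 + \sqrt{-4 - 175}\right) - 135\right)^{2} = \left(\left(7 + \sqrt{-179}\right) - 135\right)^{2} = \left(\left(7 + i \sqrt{179}\right) - 135\right)^{2} = \left(-128 + i \sqrt{179}\right)^{2}$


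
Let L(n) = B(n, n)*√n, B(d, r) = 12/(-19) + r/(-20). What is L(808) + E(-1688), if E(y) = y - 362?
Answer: -2050 - 7796*√202/95 ≈ -3216.3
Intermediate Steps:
B(d, r) = -12/19 - r/20 (B(d, r) = 12*(-1/19) + r*(-1/20) = -12/19 - r/20)
E(y) = -362 + y
L(n) = √n*(-12/19 - n/20) (L(n) = (-12/19 - n/20)*√n = √n*(-12/19 - n/20))
L(808) + E(-1688) = √808*(-240 - 19*808)/380 + (-362 - 1688) = (2*√202)*(-240 - 15352)/380 - 2050 = (1/380)*(2*√202)*(-15592) - 2050 = -7796*√202/95 - 2050 = -2050 - 7796*√202/95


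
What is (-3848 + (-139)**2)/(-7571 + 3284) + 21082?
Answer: 90363061/4287 ≈ 21078.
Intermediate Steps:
(-3848 + (-139)**2)/(-7571 + 3284) + 21082 = (-3848 + 19321)/(-4287) + 21082 = 15473*(-1/4287) + 21082 = -15473/4287 + 21082 = 90363061/4287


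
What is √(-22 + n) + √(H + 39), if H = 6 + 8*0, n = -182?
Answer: 3*√5 + 2*I*√51 ≈ 6.7082 + 14.283*I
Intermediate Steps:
H = 6 (H = 6 + 0 = 6)
√(-22 + n) + √(H + 39) = √(-22 - 182) + √(6 + 39) = √(-204) + √45 = 2*I*√51 + 3*√5 = 3*√5 + 2*I*√51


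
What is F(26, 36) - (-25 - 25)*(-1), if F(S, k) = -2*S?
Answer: -102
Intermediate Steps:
F(26, 36) - (-25 - 25)*(-1) = -2*26 - (-25 - 25)*(-1) = -52 - (-50)*(-1) = -52 - 1*50 = -52 - 50 = -102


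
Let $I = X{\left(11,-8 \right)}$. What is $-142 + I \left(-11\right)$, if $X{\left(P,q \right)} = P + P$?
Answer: $-384$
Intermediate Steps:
$X{\left(P,q \right)} = 2 P$
$I = 22$ ($I = 2 \cdot 11 = 22$)
$-142 + I \left(-11\right) = -142 + 22 \left(-11\right) = -142 - 242 = -384$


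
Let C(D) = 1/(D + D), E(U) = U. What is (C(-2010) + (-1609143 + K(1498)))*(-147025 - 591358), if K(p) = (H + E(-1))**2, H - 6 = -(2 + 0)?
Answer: 4776391905832823/4020 ≈ 1.1882e+12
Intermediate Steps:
H = 4 (H = 6 - (2 + 0) = 6 - 1*2 = 6 - 2 = 4)
C(D) = 1/(2*D)
K(p) = 9 (K(p) = (4 - 1)**2 = 3**2 = 9)
(C(-2010) + (-1609143 + K(1498)))*(-147025 - 591358) = ((1/2)/(-2010) + (-1609143 + 9))*(-147025 - 591358) = ((1/2)*(-1/2010) - 1609134)*(-738383) = (-1/4020 - 1609134)*(-738383) = -6468718681/4020*(-738383) = 4776391905832823/4020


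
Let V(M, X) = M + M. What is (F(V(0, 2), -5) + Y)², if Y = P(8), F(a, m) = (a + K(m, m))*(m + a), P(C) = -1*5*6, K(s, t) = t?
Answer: 25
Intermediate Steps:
V(M, X) = 2*M
P(C) = -30 (P(C) = -5*6 = -30)
F(a, m) = (a + m)² (F(a, m) = (a + m)*(m + a) = (a + m)*(a + m) = (a + m)²)
Y = -30
(F(V(0, 2), -5) + Y)² = (((2*0)² + (-5)² + 2*(2*0)*(-5)) - 30)² = ((0² + 25 + 2*0*(-5)) - 30)² = ((0 + 25 + 0) - 30)² = (25 - 30)² = (-5)² = 25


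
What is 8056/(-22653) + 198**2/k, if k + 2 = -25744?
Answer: -182582998/97204023 ≈ -1.8783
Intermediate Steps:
k = -25746 (k = -2 - 25744 = -25746)
8056/(-22653) + 198**2/k = 8056/(-22653) + 198**2/(-25746) = 8056*(-1/22653) + 39204*(-1/25746) = -8056/22653 - 6534/4291 = -182582998/97204023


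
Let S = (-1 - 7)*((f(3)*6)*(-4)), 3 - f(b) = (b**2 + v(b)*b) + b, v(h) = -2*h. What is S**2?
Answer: 2985984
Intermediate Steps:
f(b) = 3 + b**2 - b (f(b) = 3 - ((b**2 + (-2*b)*b) + b) = 3 - ((b**2 - 2*b**2) + b) = 3 - (-b**2 + b) = 3 - (b - b**2) = 3 + (b**2 - b) = 3 + b**2 - b)
S = 1728 (S = (-1 - 7)*(((3 + 3**2 - 1*3)*6)*(-4)) = -8*(3 + 9 - 3)*6*(-4) = -8*9*6*(-4) = -432*(-4) = -8*(-216) = 1728)
S**2 = 1728**2 = 2985984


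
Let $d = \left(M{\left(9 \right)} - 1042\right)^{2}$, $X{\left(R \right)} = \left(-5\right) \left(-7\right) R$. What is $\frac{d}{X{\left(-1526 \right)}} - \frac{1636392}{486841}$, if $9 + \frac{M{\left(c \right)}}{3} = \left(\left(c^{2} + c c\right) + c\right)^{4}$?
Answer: $- \frac{32686777043616287548682}{265328345} \approx -1.2319 \cdot 10^{14}$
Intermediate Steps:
$M{\left(c \right)} = -27 + 3 \left(c + 2 c^{2}\right)^{4}$ ($M{\left(c \right)} = -27 + 3 \left(\left(c^{2} + c c\right) + c\right)^{4} = -27 + 3 \left(\left(c^{2} + c^{2}\right) + c\right)^{4} = -27 + 3 \left(2 c^{2} + c\right)^{4} = -27 + 3 \left(c + 2 c^{2}\right)^{4}$)
$X{\left(R \right)} = 35 R$
$d = 6579774814106266276$ ($d = \left(\left(-27 + 3 \cdot 9^{4} \left(1 + 2 \cdot 9\right)^{4}\right) - 1042\right)^{2} = \left(\left(-27 + 3 \cdot 6561 \left(1 + 18\right)^{4}\right) - 1042\right)^{2} = \left(\left(-27 + 3 \cdot 6561 \cdot 19^{4}\right) - 1042\right)^{2} = \left(\left(-27 + 3 \cdot 6561 \cdot 130321\right) - 1042\right)^{2} = \left(\left(-27 + 2565108243\right) - 1042\right)^{2} = \left(2565108216 - 1042\right)^{2} = 2565107174^{2} = 6579774814106266276$)
$\frac{d}{X{\left(-1526 \right)}} - \frac{1636392}{486841} = \frac{6579774814106266276}{35 \left(-1526\right)} - \frac{1636392}{486841} = \frac{6579774814106266276}{-53410} - \frac{1636392}{486841} = 6579774814106266276 \left(- \frac{1}{53410}\right) - \frac{1636392}{486841} = - \frac{67140559327614962}{545} - \frac{1636392}{486841} = - \frac{32686777043616287548682}{265328345}$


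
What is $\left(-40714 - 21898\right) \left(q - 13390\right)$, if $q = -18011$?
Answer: $1966079412$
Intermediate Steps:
$\left(-40714 - 21898\right) \left(q - 13390\right) = \left(-40714 - 21898\right) \left(-18011 - 13390\right) = \left(-62612\right) \left(-31401\right) = 1966079412$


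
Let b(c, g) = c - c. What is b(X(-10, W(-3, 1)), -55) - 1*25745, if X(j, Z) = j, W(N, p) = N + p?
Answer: -25745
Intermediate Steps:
b(c, g) = 0
b(X(-10, W(-3, 1)), -55) - 1*25745 = 0 - 1*25745 = 0 - 25745 = -25745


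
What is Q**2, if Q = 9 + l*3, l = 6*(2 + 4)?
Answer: 13689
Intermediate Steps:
l = 36 (l = 6*6 = 36)
Q = 117 (Q = 9 + 36*3 = 9 + 108 = 117)
Q**2 = 117**2 = 13689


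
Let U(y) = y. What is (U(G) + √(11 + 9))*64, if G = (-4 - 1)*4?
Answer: -1280 + 128*√5 ≈ -993.78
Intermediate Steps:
G = -20 (G = -5*4 = -20)
(U(G) + √(11 + 9))*64 = (-20 + √(11 + 9))*64 = (-20 + √20)*64 = (-20 + 2*√5)*64 = -1280 + 128*√5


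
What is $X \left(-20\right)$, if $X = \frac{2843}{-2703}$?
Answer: $\frac{56860}{2703} \approx 21.036$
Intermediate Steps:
$X = - \frac{2843}{2703}$ ($X = 2843 \left(- \frac{1}{2703}\right) = - \frac{2843}{2703} \approx -1.0518$)
$X \left(-20\right) = \left(- \frac{2843}{2703}\right) \left(-20\right) = \frac{56860}{2703}$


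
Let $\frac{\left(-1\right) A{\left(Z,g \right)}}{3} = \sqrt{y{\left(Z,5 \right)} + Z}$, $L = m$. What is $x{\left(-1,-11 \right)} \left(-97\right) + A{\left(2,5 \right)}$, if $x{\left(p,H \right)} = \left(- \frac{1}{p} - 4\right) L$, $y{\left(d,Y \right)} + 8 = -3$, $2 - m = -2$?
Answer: $1164 - 9 i \approx 1164.0 - 9.0 i$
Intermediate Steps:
$m = 4$ ($m = 2 - -2 = 2 + 2 = 4$)
$y{\left(d,Y \right)} = -11$ ($y{\left(d,Y \right)} = -8 - 3 = -11$)
$L = 4$
$A{\left(Z,g \right)} = - 3 \sqrt{-11 + Z}$
$x{\left(p,H \right)} = -16 - \frac{4}{p}$ ($x{\left(p,H \right)} = \left(- \frac{1}{p} - 4\right) 4 = \left(-4 - \frac{1}{p}\right) 4 = -16 - \frac{4}{p}$)
$x{\left(-1,-11 \right)} \left(-97\right) + A{\left(2,5 \right)} = \left(-16 - \frac{4}{-1}\right) \left(-97\right) - 3 \sqrt{-11 + 2} = \left(-16 - -4\right) \left(-97\right) - 3 \sqrt{-9} = \left(-16 + 4\right) \left(-97\right) - 3 \cdot 3 i = \left(-12\right) \left(-97\right) - 9 i = 1164 - 9 i$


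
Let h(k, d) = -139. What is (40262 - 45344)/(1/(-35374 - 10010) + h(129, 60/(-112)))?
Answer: 230641488/6308377 ≈ 36.561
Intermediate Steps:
(40262 - 45344)/(1/(-35374 - 10010) + h(129, 60/(-112))) = (40262 - 45344)/(1/(-35374 - 10010) - 139) = -5082/(1/(-45384) - 139) = -5082/(-1/45384 - 139) = -5082/(-6308377/45384) = -5082*(-45384/6308377) = 230641488/6308377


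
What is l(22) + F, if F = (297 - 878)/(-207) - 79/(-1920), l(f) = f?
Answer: 3291851/132480 ≈ 24.848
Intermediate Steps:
F = 377291/132480 (F = -581*(-1/207) - 79*(-1/1920) = 581/207 + 79/1920 = 377291/132480 ≈ 2.8479)
l(22) + F = 22 + 377291/132480 = 3291851/132480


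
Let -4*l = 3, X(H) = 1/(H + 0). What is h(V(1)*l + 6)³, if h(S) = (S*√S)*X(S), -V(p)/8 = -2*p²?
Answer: -6*I*√6 ≈ -14.697*I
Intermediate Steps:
X(H) = 1/H
l = -¾ (l = -¼*3 = -¾ ≈ -0.75000)
V(p) = 16*p² (V(p) = -(-16)*p² = 16*p²)
h(S) = √S (h(S) = (S*√S)/S = S^(3/2)/S = √S)
h(V(1)*l + 6)³ = (√((16*1²)*(-¾) + 6))³ = (√((16*1)*(-¾) + 6))³ = (√(16*(-¾) + 6))³ = (√(-12 + 6))³ = (√(-6))³ = (I*√6)³ = -6*I*√6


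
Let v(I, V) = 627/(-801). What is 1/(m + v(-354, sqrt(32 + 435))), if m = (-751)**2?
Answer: 267/150588058 ≈ 1.7730e-6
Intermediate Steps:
m = 564001
v(I, V) = -209/267 (v(I, V) = 627*(-1/801) = -209/267)
1/(m + v(-354, sqrt(32 + 435))) = 1/(564001 - 209/267) = 1/(150588058/267) = 267/150588058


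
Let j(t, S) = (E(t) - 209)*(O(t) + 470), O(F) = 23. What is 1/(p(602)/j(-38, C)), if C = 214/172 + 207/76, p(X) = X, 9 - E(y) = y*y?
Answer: -405246/301 ≈ -1346.3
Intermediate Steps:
E(y) = 9 - y² (E(y) = 9 - y*y = 9 - y²)
C = 12967/3268 (C = 214*(1/172) + 207*(1/76) = 107/86 + 207/76 = 12967/3268 ≈ 3.9679)
j(t, S) = -98600 - 493*t² (j(t, S) = ((9 - t²) - 209)*(23 + 470) = (-200 - t²)*493 = -98600 - 493*t²)
1/(p(602)/j(-38, C)) = 1/(602/(-98600 - 493*(-38)²)) = 1/(602/(-98600 - 493*1444)) = 1/(602/(-98600 - 711892)) = 1/(602/(-810492)) = 1/(602*(-1/810492)) = 1/(-301/405246) = -405246/301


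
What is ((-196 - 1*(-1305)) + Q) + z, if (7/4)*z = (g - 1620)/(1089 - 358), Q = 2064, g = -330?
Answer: 16228441/5117 ≈ 3171.5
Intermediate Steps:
z = -7800/5117 (z = 4*((-330 - 1620)/(1089 - 358))/7 = 4*(-1950/731)/7 = 4*(-1950*1/731)/7 = (4/7)*(-1950/731) = -7800/5117 ≈ -1.5243)
((-196 - 1*(-1305)) + Q) + z = ((-196 - 1*(-1305)) + 2064) - 7800/5117 = ((-196 + 1305) + 2064) - 7800/5117 = (1109 + 2064) - 7800/5117 = 3173 - 7800/5117 = 16228441/5117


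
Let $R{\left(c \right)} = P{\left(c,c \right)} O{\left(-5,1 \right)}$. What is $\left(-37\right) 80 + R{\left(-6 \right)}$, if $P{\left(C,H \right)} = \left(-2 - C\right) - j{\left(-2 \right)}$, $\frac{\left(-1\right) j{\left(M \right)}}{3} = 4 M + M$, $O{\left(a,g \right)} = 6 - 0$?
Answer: $-3116$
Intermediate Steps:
$O{\left(a,g \right)} = 6$ ($O{\left(a,g \right)} = 6 + 0 = 6$)
$j{\left(M \right)} = - 15 M$ ($j{\left(M \right)} = - 3 \left(4 M + M\right) = - 3 \cdot 5 M = - 15 M$)
$P{\left(C,H \right)} = -32 - C$ ($P{\left(C,H \right)} = \left(-2 - C\right) - \left(-15\right) \left(-2\right) = \left(-2 - C\right) - 30 = -32 - C$)
$R{\left(c \right)} = -192 - 6 c$ ($R{\left(c \right)} = \left(-32 - c\right) 6 = -192 - 6 c$)
$\left(-37\right) 80 + R{\left(-6 \right)} = \left(-37\right) 80 - 156 = -2960 + \left(-192 + 36\right) = -2960 - 156 = -3116$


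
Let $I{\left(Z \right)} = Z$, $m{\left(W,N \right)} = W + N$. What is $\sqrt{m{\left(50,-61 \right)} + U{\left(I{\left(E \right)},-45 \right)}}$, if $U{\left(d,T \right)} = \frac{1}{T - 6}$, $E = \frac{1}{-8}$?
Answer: $\frac{i \sqrt{28662}}{51} \approx 3.3196 i$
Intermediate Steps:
$m{\left(W,N \right)} = N + W$
$E = - \frac{1}{8} \approx -0.125$
$U{\left(d,T \right)} = \frac{1}{-6 + T}$
$\sqrt{m{\left(50,-61 \right)} + U{\left(I{\left(E \right)},-45 \right)}} = \sqrt{\left(-61 + 50\right) + \frac{1}{-6 - 45}} = \sqrt{-11 + \frac{1}{-51}} = \sqrt{-11 - \frac{1}{51}} = \sqrt{- \frac{562}{51}} = \frac{i \sqrt{28662}}{51}$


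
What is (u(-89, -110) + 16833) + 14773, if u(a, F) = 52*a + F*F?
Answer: 39078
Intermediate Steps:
u(a, F) = F**2 + 52*a (u(a, F) = 52*a + F**2 = F**2 + 52*a)
(u(-89, -110) + 16833) + 14773 = (((-110)**2 + 52*(-89)) + 16833) + 14773 = ((12100 - 4628) + 16833) + 14773 = (7472 + 16833) + 14773 = 24305 + 14773 = 39078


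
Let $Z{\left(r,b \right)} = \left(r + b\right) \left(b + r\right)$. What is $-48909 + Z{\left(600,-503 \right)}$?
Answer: $-39500$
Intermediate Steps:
$Z{\left(r,b \right)} = \left(b + r\right)^{2}$ ($Z{\left(r,b \right)} = \left(b + r\right) \left(b + r\right) = \left(b + r\right)^{2}$)
$-48909 + Z{\left(600,-503 \right)} = -48909 + \left(-503 + 600\right)^{2} = -48909 + 97^{2} = -48909 + 9409 = -39500$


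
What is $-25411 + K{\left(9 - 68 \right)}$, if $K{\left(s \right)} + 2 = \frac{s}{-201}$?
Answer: $- \frac{5107954}{201} \approx -25413.0$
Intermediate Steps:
$K{\left(s \right)} = -2 - \frac{s}{201}$ ($K{\left(s \right)} = -2 + \frac{s}{-201} = -2 + s \left(- \frac{1}{201}\right) = -2 - \frac{s}{201}$)
$-25411 + K{\left(9 - 68 \right)} = -25411 - \left(2 + \frac{9 - 68}{201}\right) = -25411 - \frac{343}{201} = - \frac{5107954}{201}$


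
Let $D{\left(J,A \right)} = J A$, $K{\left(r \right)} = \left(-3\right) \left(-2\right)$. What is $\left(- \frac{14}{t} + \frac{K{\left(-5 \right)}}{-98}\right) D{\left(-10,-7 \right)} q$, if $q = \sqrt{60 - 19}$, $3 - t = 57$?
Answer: $\frac{2620 \sqrt{41}}{189} \approx 88.763$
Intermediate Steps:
$t = -54$ ($t = 3 - 57 = -54$)
$K{\left(r \right)} = 6$
$q = \sqrt{41} \approx 6.4031$
$D{\left(J,A \right)} = A J$
$\left(- \frac{14}{t} + \frac{K{\left(-5 \right)}}{-98}\right) D{\left(-10,-7 \right)} q = \left(- \frac{14}{-54} + \frac{6}{-98}\right) \left(\left(-7\right) \left(-10\right)\right) \sqrt{41} = \left(\left(-14\right) \left(- \frac{1}{54}\right) + 6 \left(- \frac{1}{98}\right)\right) 70 \sqrt{41} = \left(\frac{7}{27} - \frac{3}{49}\right) 70 \sqrt{41} = \frac{262}{1323} \cdot 70 \sqrt{41} = \frac{2620 \sqrt{41}}{189}$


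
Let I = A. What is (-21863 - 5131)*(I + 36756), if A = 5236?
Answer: -1133532048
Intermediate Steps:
I = 5236
(-21863 - 5131)*(I + 36756) = (-21863 - 5131)*(5236 + 36756) = -26994*41992 = -1133532048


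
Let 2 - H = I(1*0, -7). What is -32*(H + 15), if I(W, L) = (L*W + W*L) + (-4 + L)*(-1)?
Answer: -192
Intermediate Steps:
I(W, L) = 4 - L + 2*L*W (I(W, L) = (L*W + L*W) + (4 - L) = 2*L*W + (4 - L) = 4 - L + 2*L*W)
H = -9 (H = 2 - (4 - 1*(-7) + 2*(-7)*(1*0)) = 2 - (4 + 7 + 2*(-7)*0) = 2 - (4 + 7 + 0) = 2 - 1*11 = 2 - 11 = -9)
-32*(H + 15) = -32*(-9 + 15) = -32*6 = -192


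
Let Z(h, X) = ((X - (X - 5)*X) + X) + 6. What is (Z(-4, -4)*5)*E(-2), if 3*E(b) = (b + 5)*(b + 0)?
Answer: 380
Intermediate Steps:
Z(h, X) = 6 + 2*X - X*(-5 + X) (Z(h, X) = ((X - (-5 + X)*X) + X) + 6 = ((X - X*(-5 + X)) + X) + 6 = (2*X - X*(-5 + X)) + 6 = 6 + 2*X - X*(-5 + X))
E(b) = b*(5 + b)/3 (E(b) = ((b + 5)*(b + 0))/3 = ((5 + b)*b)/3 = (b*(5 + b))/3 = b*(5 + b)/3)
(Z(-4, -4)*5)*E(-2) = ((6 - 1*(-4)**2 + 7*(-4))*5)*((1/3)*(-2)*(5 - 2)) = ((6 - 1*16 - 28)*5)*((1/3)*(-2)*3) = ((6 - 16 - 28)*5)*(-2) = -38*5*(-2) = -190*(-2) = 380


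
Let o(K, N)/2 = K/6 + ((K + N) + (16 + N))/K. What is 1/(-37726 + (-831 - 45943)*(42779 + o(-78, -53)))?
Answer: -1/1999968036 ≈ -5.0001e-10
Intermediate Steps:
o(K, N) = K/3 + 2*(16 + K + 2*N)/K (o(K, N) = 2*(K/6 + ((K + N) + (16 + N))/K) = 2*(K*(⅙) + (16 + K + 2*N)/K) = 2*(K/6 + (16 + K + 2*N)/K) = K/3 + 2*(16 + K + 2*N)/K)
1/(-37726 + (-831 - 45943)*(42779 + o(-78, -53))) = 1/(-37726 + (-831 - 45943)*(42779 + (⅓)*(96 + 12*(-53) - 78*(6 - 78))/(-78))) = 1/(-37726 - 46774*(42779 + (⅓)*(-1/78)*(96 - 636 - 78*(-72)))) = 1/(-37726 - 46774*(42779 + (⅓)*(-1/78)*(96 - 636 + 5616))) = 1/(-37726 - 46774*(42779 + (⅓)*(-1/78)*5076)) = 1/(-37726 - 46774*(42779 - 282/13)) = 1/(-37726 - 46774*555845/13) = 1/(-37726 - 1999930310) = 1/(-1999968036) = -1/1999968036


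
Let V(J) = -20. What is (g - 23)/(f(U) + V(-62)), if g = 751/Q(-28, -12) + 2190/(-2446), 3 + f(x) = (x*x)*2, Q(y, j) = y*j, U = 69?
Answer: -8900791/3903405072 ≈ -0.0022803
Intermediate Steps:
Q(y, j) = j*y
f(x) = -3 + 2*x**2 (f(x) = -3 + (x*x)*2 = -3 + x**2*2 = -3 + 2*x**2)
g = 550553/410928 (g = 751/((-12*(-28))) + 2190/(-2446) = 751/336 + 2190*(-1/2446) = 751*(1/336) - 1095/1223 = 751/336 - 1095/1223 = 550553/410928 ≈ 1.3398)
(g - 23)/(f(U) + V(-62)) = (550553/410928 - 23)/((-3 + 2*69**2) - 20) = -8900791/(410928*((-3 + 2*4761) - 20)) = -8900791/(410928*((-3 + 9522) - 20)) = -8900791/(410928*(9519 - 20)) = -8900791/410928/9499 = -8900791/410928*1/9499 = -8900791/3903405072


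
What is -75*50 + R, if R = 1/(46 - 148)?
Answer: -382501/102 ≈ -3750.0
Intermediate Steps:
R = -1/102 (R = 1/(-102) = -1/102 ≈ -0.0098039)
-75*50 + R = -75*50 - 1/102 = -3750 - 1/102 = -382501/102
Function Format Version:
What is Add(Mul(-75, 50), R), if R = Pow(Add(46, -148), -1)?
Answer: Rational(-382501, 102) ≈ -3750.0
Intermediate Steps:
R = Rational(-1, 102) (R = Pow(-102, -1) = Rational(-1, 102) ≈ -0.0098039)
Add(Mul(-75, 50), R) = Add(Mul(-75, 50), Rational(-1, 102)) = Add(-3750, Rational(-1, 102)) = Rational(-382501, 102)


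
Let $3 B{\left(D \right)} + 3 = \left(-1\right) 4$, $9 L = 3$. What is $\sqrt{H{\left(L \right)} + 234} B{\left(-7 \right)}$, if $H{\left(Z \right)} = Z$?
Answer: $- \frac{7 \sqrt{2109}}{9} \approx -35.719$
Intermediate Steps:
$L = \frac{1}{3}$ ($L = \frac{1}{9} \cdot 3 = \frac{1}{3} \approx 0.33333$)
$B{\left(D \right)} = - \frac{7}{3}$ ($B{\left(D \right)} = -1 + \frac{\left(-1\right) 4}{3} = -1 + \frac{1}{3} \left(-4\right) = -1 - \frac{4}{3} = - \frac{7}{3}$)
$\sqrt{H{\left(L \right)} + 234} B{\left(-7 \right)} = \sqrt{\frac{1}{3} + 234} \left(- \frac{7}{3}\right) = \sqrt{\frac{703}{3}} \left(- \frac{7}{3}\right) = \frac{\sqrt{2109}}{3} \left(- \frac{7}{3}\right) = - \frac{7 \sqrt{2109}}{9}$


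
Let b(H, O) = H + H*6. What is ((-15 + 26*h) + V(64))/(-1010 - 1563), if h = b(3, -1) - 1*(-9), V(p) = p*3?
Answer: -957/2573 ≈ -0.37194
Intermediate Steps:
b(H, O) = 7*H (b(H, O) = H + 6*H = 7*H)
V(p) = 3*p
h = 30 (h = 7*3 - 1*(-9) = 21 + 9 = 30)
((-15 + 26*h) + V(64))/(-1010 - 1563) = ((-15 + 26*30) + 3*64)/(-1010 - 1563) = ((-15 + 780) + 192)/(-2573) = (765 + 192)*(-1/2573) = 957*(-1/2573) = -957/2573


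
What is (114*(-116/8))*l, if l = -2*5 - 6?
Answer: 26448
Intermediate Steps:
l = -16 (l = -10 - 6 = -16)
(114*(-116/8))*l = (114*(-116/8))*(-16) = (114*(-116*1/8))*(-16) = (114*(-29/2))*(-16) = -1653*(-16) = 26448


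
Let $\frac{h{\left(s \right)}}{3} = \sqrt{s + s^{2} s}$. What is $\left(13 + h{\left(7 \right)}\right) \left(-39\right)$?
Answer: $-507 - 585 \sqrt{14} \approx -2695.9$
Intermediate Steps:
$h{\left(s \right)} = 3 \sqrt{s + s^{3}}$ ($h{\left(s \right)} = 3 \sqrt{s + s^{2} s} = 3 \sqrt{s + s^{3}}$)
$\left(13 + h{\left(7 \right)}\right) \left(-39\right) = \left(13 + 3 \sqrt{7 + 7^{3}}\right) \left(-39\right) = \left(13 + 3 \sqrt{7 + 343}\right) \left(-39\right) = \left(13 + 3 \sqrt{350}\right) \left(-39\right) = \left(13 + 3 \cdot 5 \sqrt{14}\right) \left(-39\right) = \left(13 + 15 \sqrt{14}\right) \left(-39\right) = -507 - 585 \sqrt{14}$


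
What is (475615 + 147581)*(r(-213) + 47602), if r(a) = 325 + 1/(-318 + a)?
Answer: 1762206897584/59 ≈ 2.9868e+10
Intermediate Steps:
(475615 + 147581)*(r(-213) + 47602) = (475615 + 147581)*((-103349 + 325*(-213))/(-318 - 213) + 47602) = 623196*((-103349 - 69225)/(-531) + 47602) = 623196*(-1/531*(-172574) + 47602) = 623196*(172574/531 + 47602) = 623196*(25449236/531) = 1762206897584/59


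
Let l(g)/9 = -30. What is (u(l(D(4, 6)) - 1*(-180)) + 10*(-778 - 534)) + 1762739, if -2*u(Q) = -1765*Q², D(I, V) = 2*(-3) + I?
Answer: 8897869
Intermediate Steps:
D(I, V) = -6 + I
l(g) = -270 (l(g) = 9*(-30) = -270)
u(Q) = 1765*Q²/2 (u(Q) = -(-1765)*Q²/2 = 1765*Q²/2)
(u(l(D(4, 6)) - 1*(-180)) + 10*(-778 - 534)) + 1762739 = (1765*(-270 - 1*(-180))²/2 + 10*(-778 - 534)) + 1762739 = (1765*(-270 + 180)²/2 + 10*(-1312)) + 1762739 = ((1765/2)*(-90)² - 13120) + 1762739 = ((1765/2)*8100 - 13120) + 1762739 = (7148250 - 13120) + 1762739 = 7135130 + 1762739 = 8897869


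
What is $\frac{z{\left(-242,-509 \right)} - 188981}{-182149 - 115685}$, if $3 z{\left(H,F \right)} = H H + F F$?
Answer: $\frac{124649}{446751} \approx 0.27901$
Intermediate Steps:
$z{\left(H,F \right)} = \frac{F^{2}}{3} + \frac{H^{2}}{3}$ ($z{\left(H,F \right)} = \frac{H H + F F}{3} = \frac{H^{2} + F^{2}}{3} = \frac{F^{2} + H^{2}}{3} = \frac{F^{2}}{3} + \frac{H^{2}}{3}$)
$\frac{z{\left(-242,-509 \right)} - 188981}{-182149 - 115685} = \frac{\left(\frac{\left(-509\right)^{2}}{3} + \frac{\left(-242\right)^{2}}{3}\right) - 188981}{-182149 - 115685} = \frac{\left(\frac{1}{3} \cdot 259081 + \frac{1}{3} \cdot 58564\right) - 188981}{-297834} = \left(\left(\frac{259081}{3} + \frac{58564}{3}\right) - 188981\right) \left(- \frac{1}{297834}\right) = \left(\frac{317645}{3} - 188981\right) \left(- \frac{1}{297834}\right) = \left(- \frac{249298}{3}\right) \left(- \frac{1}{297834}\right) = \frac{124649}{446751}$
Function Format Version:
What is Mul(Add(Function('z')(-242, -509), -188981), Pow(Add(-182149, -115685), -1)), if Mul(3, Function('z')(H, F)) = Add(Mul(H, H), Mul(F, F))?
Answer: Rational(124649, 446751) ≈ 0.27901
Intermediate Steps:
Function('z')(H, F) = Add(Mul(Rational(1, 3), Pow(F, 2)), Mul(Rational(1, 3), Pow(H, 2))) (Function('z')(H, F) = Mul(Rational(1, 3), Add(Mul(H, H), Mul(F, F))) = Mul(Rational(1, 3), Add(Pow(H, 2), Pow(F, 2))) = Mul(Rational(1, 3), Add(Pow(F, 2), Pow(H, 2))) = Add(Mul(Rational(1, 3), Pow(F, 2)), Mul(Rational(1, 3), Pow(H, 2))))
Mul(Add(Function('z')(-242, -509), -188981), Pow(Add(-182149, -115685), -1)) = Mul(Add(Add(Mul(Rational(1, 3), Pow(-509, 2)), Mul(Rational(1, 3), Pow(-242, 2))), -188981), Pow(Add(-182149, -115685), -1)) = Mul(Add(Add(Mul(Rational(1, 3), 259081), Mul(Rational(1, 3), 58564)), -188981), Pow(-297834, -1)) = Mul(Add(Add(Rational(259081, 3), Rational(58564, 3)), -188981), Rational(-1, 297834)) = Mul(Add(Rational(317645, 3), -188981), Rational(-1, 297834)) = Mul(Rational(-249298, 3), Rational(-1, 297834)) = Rational(124649, 446751)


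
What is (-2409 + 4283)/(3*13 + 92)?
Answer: 1874/131 ≈ 14.305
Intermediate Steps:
(-2409 + 4283)/(3*13 + 92) = 1874/(39 + 92) = 1874/131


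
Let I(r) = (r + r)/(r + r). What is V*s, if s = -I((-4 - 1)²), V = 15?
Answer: -15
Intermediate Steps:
I(r) = 1 (I(r) = (2*r)/((2*r)) = (2*r)*(1/(2*r)) = 1)
s = -1 (s = -1*1 = -1)
V*s = 15*(-1) = -15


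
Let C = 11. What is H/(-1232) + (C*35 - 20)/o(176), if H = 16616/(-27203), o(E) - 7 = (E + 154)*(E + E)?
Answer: 1770359489/486653998754 ≈ 0.0036378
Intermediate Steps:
o(E) = 7 + 2*E*(154 + E) (o(E) = 7 + (E + 154)*(E + E) = 7 + (154 + E)*(2*E) = 7 + 2*E*(154 + E))
H = -16616/27203 (H = 16616*(-1/27203) = -16616/27203 ≈ -0.61082)
H/(-1232) + (C*35 - 20)/o(176) = -16616/27203/(-1232) + (11*35 - 20)/(7 + 2*176² + 308*176) = -16616/27203*(-1/1232) + (385 - 20)/(7 + 2*30976 + 54208) = 2077/4189262 + 365/(7 + 61952 + 54208) = 2077/4189262 + 365/116167 = 1770359489/486653998754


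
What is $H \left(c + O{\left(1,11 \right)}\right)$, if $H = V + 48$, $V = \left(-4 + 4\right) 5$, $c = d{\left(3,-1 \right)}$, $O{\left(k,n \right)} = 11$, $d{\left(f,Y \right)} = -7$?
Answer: $192$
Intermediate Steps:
$c = -7$
$V = 0$ ($V = 0 \cdot 5 = 0$)
$H = 48$ ($H = 0 + 48 = 48$)
$H \left(c + O{\left(1,11 \right)}\right) = 48 \left(-7 + 11\right) = 48 \cdot 4 = 192$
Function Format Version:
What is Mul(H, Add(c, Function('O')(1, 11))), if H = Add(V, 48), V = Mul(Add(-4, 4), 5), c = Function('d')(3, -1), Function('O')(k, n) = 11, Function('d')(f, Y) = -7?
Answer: 192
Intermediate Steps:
c = -7
V = 0 (V = Mul(0, 5) = 0)
H = 48 (H = Add(0, 48) = 48)
Mul(H, Add(c, Function('O')(1, 11))) = Mul(48, Add(-7, 11)) = Mul(48, 4) = 192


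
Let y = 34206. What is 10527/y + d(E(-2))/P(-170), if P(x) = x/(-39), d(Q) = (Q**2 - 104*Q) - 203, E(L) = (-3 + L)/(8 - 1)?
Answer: -1382118613/47489330 ≈ -29.104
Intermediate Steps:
E(L) = -3/7 + L/7 (E(L) = (-3 + L)/7 = (-3 + L)*(1/7) = -3/7 + L/7)
d(Q) = -203 + Q**2 - 104*Q
P(x) = -x/39 (P(x) = x*(-1/39) = -x/39)
10527/y + d(E(-2))/P(-170) = 10527/34206 + (-203 + (-3/7 + (1/7)*(-2))**2 - 104*(-3/7 + (1/7)*(-2)))/((-1/39*(-170))) = 10527*(1/34206) + (-203 + (-3/7 - 2/7)**2 - 104*(-3/7 - 2/7))/(170/39) = 3509/11402 + (-203 + (-5/7)**2 - 104*(-5/7))*(39/170) = 3509/11402 + (-203 + 25/49 + 520/7)*(39/170) = 3509/11402 - 6282/49*39/170 = 3509/11402 - 122499/4165 = -1382118613/47489330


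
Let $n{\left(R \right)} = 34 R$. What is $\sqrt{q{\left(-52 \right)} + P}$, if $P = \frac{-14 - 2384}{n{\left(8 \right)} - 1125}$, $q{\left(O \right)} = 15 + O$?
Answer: $\frac{i \sqrt{24876039}}{853} \approx 5.8471 i$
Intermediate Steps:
$P = \frac{2398}{853}$ ($P = \frac{-14 - 2384}{34 \cdot 8 - 1125} = - \frac{2398}{272 - 1125} = - \frac{2398}{-853} = \left(-2398\right) \left(- \frac{1}{853}\right) = \frac{2398}{853} \approx 2.8113$)
$\sqrt{q{\left(-52 \right)} + P} = \sqrt{\left(15 - 52\right) + \frac{2398}{853}} = \sqrt{-37 + \frac{2398}{853}} = \sqrt{- \frac{29163}{853}} = \frac{i \sqrt{24876039}}{853}$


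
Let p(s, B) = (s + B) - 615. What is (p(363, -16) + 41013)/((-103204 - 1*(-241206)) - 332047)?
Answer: -8149/38809 ≈ -0.20998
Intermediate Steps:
p(s, B) = -615 + B + s (p(s, B) = (B + s) - 615 = -615 + B + s)
(p(363, -16) + 41013)/((-103204 - 1*(-241206)) - 332047) = ((-615 - 16 + 363) + 41013)/((-103204 - 1*(-241206)) - 332047) = (-268 + 41013)/((-103204 + 241206) - 332047) = 40745/(138002 - 332047) = 40745/(-194045) = 40745*(-1/194045) = -8149/38809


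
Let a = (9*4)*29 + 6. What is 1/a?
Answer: 1/1050 ≈ 0.00095238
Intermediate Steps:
a = 1050 (a = 36*29 + 6 = 1044 + 6 = 1050)
1/a = 1/1050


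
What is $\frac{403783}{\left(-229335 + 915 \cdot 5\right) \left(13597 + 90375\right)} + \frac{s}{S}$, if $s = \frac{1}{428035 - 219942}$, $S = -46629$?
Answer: $- \frac{118727207696087}{6871238999632608480} \approx -1.7279 \cdot 10^{-5}$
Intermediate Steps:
$s = \frac{1}{208093} \approx 4.8055 \cdot 10^{-6}$
$\frac{403783}{\left(-229335 + 915 \cdot 5\right) \left(13597 + 90375\right)} + \frac{s}{S} = \frac{403783}{\left(-229335 + 915 \cdot 5\right) \left(13597 + 90375\right)} + \frac{1}{208093 \left(-46629\right)} = \frac{403783}{\left(-229335 + 4575\right) 103972} + \frac{1}{208093} \left(- \frac{1}{46629}\right) = \frac{403783}{\left(-224760\right) 103972} - \frac{1}{9703168497} = \frac{403783}{-23368746720} - \frac{1}{9703168497} = 403783 \left(- \frac{1}{23368746720}\right) - \frac{1}{9703168497} = - \frac{403783}{23368746720} - \frac{1}{9703168497} = - \frac{118727207696087}{6871238999632608480}$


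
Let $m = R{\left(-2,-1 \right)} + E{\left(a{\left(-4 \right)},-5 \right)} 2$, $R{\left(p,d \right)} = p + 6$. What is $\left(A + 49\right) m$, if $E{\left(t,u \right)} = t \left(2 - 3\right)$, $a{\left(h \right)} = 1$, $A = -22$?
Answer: $54$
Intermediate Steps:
$E{\left(t,u \right)} = - t$ ($E{\left(t,u \right)} = t \left(-1\right) = - t$)
$R{\left(p,d \right)} = 6 + p$
$m = 2$ ($m = \left(6 - 2\right) + \left(-1\right) 1 \cdot 2 = 4 - 2 = 2$)
$\left(A + 49\right) m = \left(-22 + 49\right) 2 = 27 \cdot 2 = 54$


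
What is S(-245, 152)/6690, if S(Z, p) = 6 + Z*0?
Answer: 1/1115 ≈ 0.00089686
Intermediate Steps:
S(Z, p) = 6 (S(Z, p) = 6 + 0 = 6)
S(-245, 152)/6690 = 6/6690 = 6*(1/6690) = 1/1115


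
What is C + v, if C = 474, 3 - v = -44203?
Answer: 44680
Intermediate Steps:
v = 44206 (v = 3 - 1*(-44203) = 3 + 44203 = 44206)
C + v = 474 + 44206 = 44680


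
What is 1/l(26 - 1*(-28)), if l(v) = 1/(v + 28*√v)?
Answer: 54 + 84*√6 ≈ 259.76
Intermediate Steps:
1/l(26 - 1*(-28)) = 1/(1/((26 - 1*(-28)) + 28*√(26 - 1*(-28)))) = 1/(1/((26 + 28) + 28*√(26 + 28))) = 1/(1/(54 + 28*√54)) = 1/(1/(54 + 28*(3*√6))) = 1/(1/(54 + 84*√6)) = 54 + 84*√6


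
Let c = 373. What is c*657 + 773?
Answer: 245834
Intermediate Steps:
c*657 + 773 = 373*657 + 773 = 245061 + 773 = 245834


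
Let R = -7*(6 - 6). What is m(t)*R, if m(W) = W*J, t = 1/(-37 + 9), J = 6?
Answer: 0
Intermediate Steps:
t = -1/28 (t = 1/(-28) = -1/28 ≈ -0.035714)
R = 0 (R = -7*0 = 0)
m(W) = 6*W (m(W) = W*6 = 6*W)
m(t)*R = (6*(-1/28))*0 = -3/14*0 = 0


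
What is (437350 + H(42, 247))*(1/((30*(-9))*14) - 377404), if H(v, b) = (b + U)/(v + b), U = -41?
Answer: -15026046703057423/91035 ≈ -1.6506e+11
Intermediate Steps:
H(v, b) = (-41 + b)/(b + v) (H(v, b) = (b - 41)/(v + b) = (-41 + b)/(b + v))
(437350 + H(42, 247))*(1/((30*(-9))*14) - 377404) = (437350 + (-41 + 247)/(247 + 42))*(1/((30*(-9))*14) - 377404) = (437350 + 206/289)*(1/(-270*14) - 377404) = (437350 + (1/289)*206)*(1/(-3780) - 377404) = (437350 + 206/289)*(-1/3780 - 377404) = (126394356/289)*(-1426587121/3780) = -15026046703057423/91035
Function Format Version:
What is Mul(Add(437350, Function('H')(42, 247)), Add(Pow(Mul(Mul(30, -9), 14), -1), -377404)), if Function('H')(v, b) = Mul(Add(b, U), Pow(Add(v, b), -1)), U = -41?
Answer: Rational(-15026046703057423, 91035) ≈ -1.6506e+11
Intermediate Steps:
Function('H')(v, b) = Mul(Pow(Add(b, v), -1), Add(-41, b)) (Function('H')(v, b) = Mul(Add(b, -41), Pow(Add(v, b), -1)) = Mul(Add(-41, b), Pow(Add(b, v), -1)) = Mul(Pow(Add(b, v), -1), Add(-41, b)))
Mul(Add(437350, Function('H')(42, 247)), Add(Pow(Mul(Mul(30, -9), 14), -1), -377404)) = Mul(Add(437350, Mul(Pow(Add(247, 42), -1), Add(-41, 247))), Add(Pow(Mul(Mul(30, -9), 14), -1), -377404)) = Mul(Add(437350, Mul(Pow(289, -1), 206)), Add(Pow(Mul(-270, 14), -1), -377404)) = Mul(Add(437350, Mul(Rational(1, 289), 206)), Add(Pow(-3780, -1), -377404)) = Mul(Add(437350, Rational(206, 289)), Add(Rational(-1, 3780), -377404)) = Mul(Rational(126394356, 289), Rational(-1426587121, 3780)) = Rational(-15026046703057423, 91035)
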